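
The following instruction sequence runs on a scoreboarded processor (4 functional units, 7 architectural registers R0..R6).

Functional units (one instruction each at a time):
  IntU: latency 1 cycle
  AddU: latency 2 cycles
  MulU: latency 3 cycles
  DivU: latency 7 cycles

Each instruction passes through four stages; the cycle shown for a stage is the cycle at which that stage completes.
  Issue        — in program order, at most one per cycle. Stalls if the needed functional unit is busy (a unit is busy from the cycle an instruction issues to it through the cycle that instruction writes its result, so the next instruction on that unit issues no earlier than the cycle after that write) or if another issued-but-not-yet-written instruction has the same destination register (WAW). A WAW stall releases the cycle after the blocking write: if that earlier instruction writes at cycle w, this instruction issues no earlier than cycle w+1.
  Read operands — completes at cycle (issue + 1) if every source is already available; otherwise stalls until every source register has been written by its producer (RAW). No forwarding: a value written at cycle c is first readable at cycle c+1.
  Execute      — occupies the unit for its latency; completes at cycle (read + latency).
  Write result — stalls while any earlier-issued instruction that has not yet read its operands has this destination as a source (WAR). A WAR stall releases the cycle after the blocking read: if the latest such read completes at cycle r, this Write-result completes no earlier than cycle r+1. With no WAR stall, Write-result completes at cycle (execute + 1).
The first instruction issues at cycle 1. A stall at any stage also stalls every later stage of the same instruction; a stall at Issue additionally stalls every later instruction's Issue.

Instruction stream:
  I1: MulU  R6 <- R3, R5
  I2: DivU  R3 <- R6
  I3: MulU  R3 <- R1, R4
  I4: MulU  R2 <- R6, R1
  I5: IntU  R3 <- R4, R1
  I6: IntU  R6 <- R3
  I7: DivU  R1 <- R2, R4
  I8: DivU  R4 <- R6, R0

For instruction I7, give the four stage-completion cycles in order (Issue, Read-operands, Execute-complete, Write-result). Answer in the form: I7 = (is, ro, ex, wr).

I7 = (28, 29, 36, 37)

t=1  I1 dispatched to MulU
t=2  I1 operands ready · I2 dispatched to DivU
t=5  I1 complete
t=6  R6←I1
t=7  I2 operands ready
t=14  I2 complete
t=15  R3←I2
t=16  I3 dispatched to MulU
t=17  I3 operands ready
t=20  I3 complete
t=21  R3←I3
t=22  I4 dispatched to MulU
t=23  I4 operands ready · I5 dispatched to IntU
t=24  I5 operands ready
t=25  I5 complete
t=26  I4 complete · R3←I5
t=27  R2←I4 · I6 dispatched to IntU
t=28  I6 operands ready · I7 dispatched to DivU
t=29  I6 complete · I7 operands ready
t=30  R6←I6
t=36  I7 complete
t=37  R1←I7
t=38  I8 dispatched to DivU
t=39  I8 operands ready
t=46  I8 complete
t=47  R4←I8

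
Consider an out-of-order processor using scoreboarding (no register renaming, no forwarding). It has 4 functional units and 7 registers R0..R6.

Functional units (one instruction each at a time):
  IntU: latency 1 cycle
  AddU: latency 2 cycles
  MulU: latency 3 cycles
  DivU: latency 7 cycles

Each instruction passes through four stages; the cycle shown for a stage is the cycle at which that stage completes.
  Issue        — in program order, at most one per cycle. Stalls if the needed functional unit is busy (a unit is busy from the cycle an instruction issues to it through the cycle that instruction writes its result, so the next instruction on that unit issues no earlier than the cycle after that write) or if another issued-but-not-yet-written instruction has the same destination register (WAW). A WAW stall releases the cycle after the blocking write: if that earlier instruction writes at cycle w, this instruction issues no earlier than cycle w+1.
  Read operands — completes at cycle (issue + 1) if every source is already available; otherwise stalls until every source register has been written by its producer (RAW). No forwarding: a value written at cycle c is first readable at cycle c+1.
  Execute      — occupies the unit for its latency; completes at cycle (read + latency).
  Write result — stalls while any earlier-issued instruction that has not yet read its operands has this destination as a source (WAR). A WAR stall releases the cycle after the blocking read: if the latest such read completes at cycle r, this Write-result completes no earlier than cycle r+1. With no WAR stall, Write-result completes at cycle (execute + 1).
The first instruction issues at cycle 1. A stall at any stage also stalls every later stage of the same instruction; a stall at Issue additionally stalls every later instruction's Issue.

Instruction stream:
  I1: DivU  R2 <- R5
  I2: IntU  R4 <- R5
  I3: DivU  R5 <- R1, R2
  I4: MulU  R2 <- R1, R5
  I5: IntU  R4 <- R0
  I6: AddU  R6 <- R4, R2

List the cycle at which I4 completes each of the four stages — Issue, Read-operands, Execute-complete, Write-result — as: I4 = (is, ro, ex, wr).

I1: IS=1 RO=2 EX=9 WR=10
I2: IS=2 RO=3 EX=4 WR=5
I3: IS=11 RO=12 EX=19 WR=20  [struct: DivU busy until I1 writes@10]
I4: IS=12 RO=21 EX=24 WR=25  [RAW R5: wait I3 write@20]
I5: IS=13 RO=14 EX=15 WR=16
I6: IS=14 RO=26 EX=28 WR=29  [RAW R2: wait I4 write@25]

I4 = (12, 21, 24, 25)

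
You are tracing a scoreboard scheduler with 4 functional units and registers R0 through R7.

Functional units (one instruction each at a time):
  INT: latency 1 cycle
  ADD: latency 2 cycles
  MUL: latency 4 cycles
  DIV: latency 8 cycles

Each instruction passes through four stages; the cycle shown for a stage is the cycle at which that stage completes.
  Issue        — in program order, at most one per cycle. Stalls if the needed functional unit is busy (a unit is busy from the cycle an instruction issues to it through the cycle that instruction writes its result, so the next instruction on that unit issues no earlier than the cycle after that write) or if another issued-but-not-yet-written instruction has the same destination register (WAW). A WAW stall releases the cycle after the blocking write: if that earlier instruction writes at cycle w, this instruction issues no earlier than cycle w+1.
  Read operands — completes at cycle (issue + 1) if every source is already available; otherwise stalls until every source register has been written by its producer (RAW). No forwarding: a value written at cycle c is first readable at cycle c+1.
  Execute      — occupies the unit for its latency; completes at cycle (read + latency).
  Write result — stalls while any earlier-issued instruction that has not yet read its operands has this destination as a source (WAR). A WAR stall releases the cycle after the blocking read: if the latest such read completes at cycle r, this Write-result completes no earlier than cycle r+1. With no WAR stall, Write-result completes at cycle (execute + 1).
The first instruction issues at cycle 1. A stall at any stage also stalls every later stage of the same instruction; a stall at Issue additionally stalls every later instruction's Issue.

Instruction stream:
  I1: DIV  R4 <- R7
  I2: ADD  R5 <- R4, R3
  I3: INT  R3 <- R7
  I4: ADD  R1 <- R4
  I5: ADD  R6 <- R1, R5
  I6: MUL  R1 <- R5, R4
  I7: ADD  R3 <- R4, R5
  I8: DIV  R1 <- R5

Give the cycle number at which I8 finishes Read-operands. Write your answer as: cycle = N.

cycle 1: I1 dispatched to DIV
cycle 2: I1 operands ready; I2 dispatched to ADD
cycle 3: I3 dispatched to INT
cycle 4: I3 operands ready
cycle 5: I3 complete
cycle 10: I1 complete
cycle 11: R4←I1
cycle 12: I2 operands ready
cycle 13: R3←I3
cycle 14: I2 complete
cycle 15: R5←I2
cycle 16: I4 dispatched to ADD
cycle 17: I4 operands ready
cycle 19: I4 complete
cycle 20: R1←I4
cycle 21: I5 dispatched to ADD
cycle 22: I5 operands ready; I6 dispatched to MUL
cycle 23: I6 operands ready
cycle 24: I5 complete
cycle 25: R6←I5
cycle 26: I7 dispatched to ADD
cycle 27: I6 complete; I7 operands ready
cycle 28: R1←I6
cycle 29: I7 complete; I8 dispatched to DIV
cycle 30: R3←I7; I8 operands ready
cycle 38: I8 complete
cycle 39: R1←I8

cycle = 30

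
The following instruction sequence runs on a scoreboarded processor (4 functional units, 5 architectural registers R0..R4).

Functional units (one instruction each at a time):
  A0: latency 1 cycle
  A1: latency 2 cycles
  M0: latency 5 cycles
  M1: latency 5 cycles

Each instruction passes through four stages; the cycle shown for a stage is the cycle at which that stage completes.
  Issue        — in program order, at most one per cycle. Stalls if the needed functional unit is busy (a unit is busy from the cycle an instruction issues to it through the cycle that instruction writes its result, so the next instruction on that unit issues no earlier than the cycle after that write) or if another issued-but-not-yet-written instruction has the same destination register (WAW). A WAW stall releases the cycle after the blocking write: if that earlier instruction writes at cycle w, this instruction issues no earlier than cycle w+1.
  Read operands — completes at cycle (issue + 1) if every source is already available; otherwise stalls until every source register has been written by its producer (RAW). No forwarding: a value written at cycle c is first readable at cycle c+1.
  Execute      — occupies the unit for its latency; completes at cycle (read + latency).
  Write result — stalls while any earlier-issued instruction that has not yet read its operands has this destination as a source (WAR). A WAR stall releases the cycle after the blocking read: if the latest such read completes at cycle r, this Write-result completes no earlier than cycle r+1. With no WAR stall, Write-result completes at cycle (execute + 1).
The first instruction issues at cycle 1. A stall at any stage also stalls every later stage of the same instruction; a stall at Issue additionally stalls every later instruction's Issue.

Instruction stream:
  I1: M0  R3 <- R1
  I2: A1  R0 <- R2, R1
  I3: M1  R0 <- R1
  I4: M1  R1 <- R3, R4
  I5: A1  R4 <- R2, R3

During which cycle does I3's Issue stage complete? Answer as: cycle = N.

cycle = 7

cycle 1: issue I1 (M0)
cycle 2: I1 read-ops; issue I2 (A1)
cycle 3: I2 read-ops
cycle 5: I2 finished on A1
cycle 6: I2→R0
cycle 7: I1 finished on M0; issue I3 (M1)
cycle 8: I1→R3; I3 read-ops
cycle 13: I3 finished on M1
cycle 14: I3→R0
cycle 15: issue I4 (M1)
cycle 16: I4 read-ops; issue I5 (A1)
cycle 17: I5 read-ops
cycle 19: I5 finished on A1
cycle 20: I5→R4
cycle 21: I4 finished on M1
cycle 22: I4→R1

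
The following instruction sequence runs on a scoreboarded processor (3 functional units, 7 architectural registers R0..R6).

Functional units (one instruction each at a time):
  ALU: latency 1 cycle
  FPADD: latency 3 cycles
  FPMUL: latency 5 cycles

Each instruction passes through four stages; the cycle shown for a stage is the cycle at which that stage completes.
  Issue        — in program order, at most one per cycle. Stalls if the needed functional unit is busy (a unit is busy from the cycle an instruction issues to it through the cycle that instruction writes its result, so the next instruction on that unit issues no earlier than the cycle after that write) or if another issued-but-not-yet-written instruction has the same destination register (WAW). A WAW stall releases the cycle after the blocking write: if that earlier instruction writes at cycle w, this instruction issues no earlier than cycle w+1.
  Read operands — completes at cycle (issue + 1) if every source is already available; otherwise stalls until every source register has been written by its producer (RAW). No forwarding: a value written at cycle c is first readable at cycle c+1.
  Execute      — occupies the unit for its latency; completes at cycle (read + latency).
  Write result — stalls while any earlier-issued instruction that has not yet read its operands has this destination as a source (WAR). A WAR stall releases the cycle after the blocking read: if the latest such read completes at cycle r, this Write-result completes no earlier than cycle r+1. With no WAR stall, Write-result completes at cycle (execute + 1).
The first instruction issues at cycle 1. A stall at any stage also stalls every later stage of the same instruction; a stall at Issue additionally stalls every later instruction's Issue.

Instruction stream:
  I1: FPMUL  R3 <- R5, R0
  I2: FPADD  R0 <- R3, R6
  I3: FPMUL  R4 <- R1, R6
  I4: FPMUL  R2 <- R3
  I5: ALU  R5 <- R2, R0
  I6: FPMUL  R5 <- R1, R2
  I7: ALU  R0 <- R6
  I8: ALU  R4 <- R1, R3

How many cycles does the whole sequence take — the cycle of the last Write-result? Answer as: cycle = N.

cycle = 36

c1: I1 dispatched to FPMUL
c2: I1 operands ready; I2 dispatched to FPADD
c7: I1 complete
c8: R3←I1
c9: I2 operands ready; I3 dispatched to FPMUL
c10: I3 operands ready
c12: I2 complete
c13: R0←I2
c15: I3 complete
c16: R4←I3
c17: I4 dispatched to FPMUL
c18: I4 operands ready; I5 dispatched to ALU
c23: I4 complete
c24: R2←I4
c25: I5 operands ready
c26: I5 complete
c27: R5←I5
c28: I6 dispatched to FPMUL
c29: I6 operands ready; I7 dispatched to ALU
c30: I7 operands ready
c31: I7 complete
c32: R0←I7
c33: I8 dispatched to ALU
c34: I6 complete; I8 operands ready
c35: R5←I6; I8 complete
c36: R4←I8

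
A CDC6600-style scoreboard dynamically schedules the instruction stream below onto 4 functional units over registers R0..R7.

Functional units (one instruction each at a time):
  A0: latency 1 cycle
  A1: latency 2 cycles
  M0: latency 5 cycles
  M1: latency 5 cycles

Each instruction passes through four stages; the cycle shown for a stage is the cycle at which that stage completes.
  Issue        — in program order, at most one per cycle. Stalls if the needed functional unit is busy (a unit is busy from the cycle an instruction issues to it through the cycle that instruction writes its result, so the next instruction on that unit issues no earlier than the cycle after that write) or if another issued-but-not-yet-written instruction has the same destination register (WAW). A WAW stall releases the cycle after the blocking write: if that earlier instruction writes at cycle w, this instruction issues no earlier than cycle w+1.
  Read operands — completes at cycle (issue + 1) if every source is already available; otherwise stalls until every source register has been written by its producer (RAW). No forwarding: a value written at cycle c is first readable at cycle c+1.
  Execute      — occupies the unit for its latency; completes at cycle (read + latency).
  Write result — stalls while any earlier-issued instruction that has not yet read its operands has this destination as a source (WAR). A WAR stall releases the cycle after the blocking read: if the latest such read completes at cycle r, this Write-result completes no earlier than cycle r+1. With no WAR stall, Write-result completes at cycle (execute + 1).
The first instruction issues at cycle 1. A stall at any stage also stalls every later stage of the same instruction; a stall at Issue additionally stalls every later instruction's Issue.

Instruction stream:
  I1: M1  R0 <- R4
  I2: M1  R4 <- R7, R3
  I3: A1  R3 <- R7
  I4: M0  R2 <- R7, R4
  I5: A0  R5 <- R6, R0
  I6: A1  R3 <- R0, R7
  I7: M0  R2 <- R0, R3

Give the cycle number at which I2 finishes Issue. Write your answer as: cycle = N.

t=1  I1 dispatched to M1
t=2  I1 operands ready
t=7  I1 complete
t=8  R0←I1
t=9  I2 dispatched to M1
t=10  I2 operands ready; I3 dispatched to A1
t=11  I3 operands ready; I4 dispatched to M0
t=12  I5 dispatched to A0
t=13  I3 complete; I5 operands ready
t=14  R3←I3; I5 complete
t=15  I2 complete; R5←I5; I6 dispatched to A1
t=16  R4←I2; I6 operands ready
t=17  I4 operands ready
t=18  I6 complete
t=19  R3←I6
t=22  I4 complete
t=23  R2←I4
t=24  I7 dispatched to M0
t=25  I7 operands ready
t=30  I7 complete
t=31  R2←I7

cycle = 9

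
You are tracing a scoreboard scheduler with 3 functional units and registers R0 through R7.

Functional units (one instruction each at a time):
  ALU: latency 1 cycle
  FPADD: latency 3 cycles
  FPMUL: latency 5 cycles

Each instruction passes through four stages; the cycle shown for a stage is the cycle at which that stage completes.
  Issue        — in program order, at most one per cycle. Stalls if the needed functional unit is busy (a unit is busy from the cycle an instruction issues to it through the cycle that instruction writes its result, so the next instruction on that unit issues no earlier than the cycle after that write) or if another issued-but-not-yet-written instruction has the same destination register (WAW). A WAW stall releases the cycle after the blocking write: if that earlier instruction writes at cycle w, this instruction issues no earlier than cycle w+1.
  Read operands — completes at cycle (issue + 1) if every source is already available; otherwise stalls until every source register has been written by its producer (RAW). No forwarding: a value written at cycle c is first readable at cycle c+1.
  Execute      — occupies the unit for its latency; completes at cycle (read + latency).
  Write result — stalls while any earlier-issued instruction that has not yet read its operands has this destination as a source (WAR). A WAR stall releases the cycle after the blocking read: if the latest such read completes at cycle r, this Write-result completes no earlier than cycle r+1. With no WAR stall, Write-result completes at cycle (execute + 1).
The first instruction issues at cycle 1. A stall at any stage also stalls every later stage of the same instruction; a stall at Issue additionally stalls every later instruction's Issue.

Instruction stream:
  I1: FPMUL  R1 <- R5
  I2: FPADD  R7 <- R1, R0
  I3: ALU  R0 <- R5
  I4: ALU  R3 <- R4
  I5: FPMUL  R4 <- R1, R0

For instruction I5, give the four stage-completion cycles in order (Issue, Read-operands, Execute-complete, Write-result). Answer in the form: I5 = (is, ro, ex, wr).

c1: issue I1 (FPMUL)
c2: I1 read-ops · issue I2 (FPADD)
c3: issue I3 (ALU)
c4: I3 read-ops
c5: I3 finished on ALU
c7: I1 finished on FPMUL
c8: I1→R1
c9: I2 read-ops
c10: I3→R0
c11: issue I4 (ALU)
c12: I2 finished on FPADD · I4 read-ops · issue I5 (FPMUL)
c13: I2→R7 · I4 finished on ALU · I5 read-ops
c14: I4→R3
c18: I5 finished on FPMUL
c19: I5→R4

I5 = (12, 13, 18, 19)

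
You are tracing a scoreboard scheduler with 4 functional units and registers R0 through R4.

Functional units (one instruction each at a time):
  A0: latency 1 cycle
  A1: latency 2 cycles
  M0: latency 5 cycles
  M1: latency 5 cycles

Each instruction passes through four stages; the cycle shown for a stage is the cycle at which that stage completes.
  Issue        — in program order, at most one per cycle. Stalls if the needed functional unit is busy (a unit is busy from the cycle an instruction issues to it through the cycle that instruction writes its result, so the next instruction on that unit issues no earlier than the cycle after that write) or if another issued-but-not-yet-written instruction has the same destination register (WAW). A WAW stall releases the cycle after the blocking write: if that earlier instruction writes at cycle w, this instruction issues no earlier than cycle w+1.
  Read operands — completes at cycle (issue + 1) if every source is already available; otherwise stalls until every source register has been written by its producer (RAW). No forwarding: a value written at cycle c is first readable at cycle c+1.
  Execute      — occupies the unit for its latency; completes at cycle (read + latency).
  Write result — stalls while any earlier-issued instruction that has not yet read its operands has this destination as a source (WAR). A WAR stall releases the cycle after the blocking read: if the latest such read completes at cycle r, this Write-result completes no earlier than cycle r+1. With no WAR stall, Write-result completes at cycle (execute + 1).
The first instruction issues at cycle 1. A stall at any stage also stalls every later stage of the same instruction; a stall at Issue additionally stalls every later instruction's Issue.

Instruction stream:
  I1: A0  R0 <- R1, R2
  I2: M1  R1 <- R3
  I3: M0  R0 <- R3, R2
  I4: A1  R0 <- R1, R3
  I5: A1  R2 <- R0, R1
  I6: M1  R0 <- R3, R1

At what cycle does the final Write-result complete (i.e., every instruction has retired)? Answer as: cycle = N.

cycle 1: I1 issues→A0
cycle 2: I1 reads · I2 issues→M1
cycle 3: I1 exec-done · I2 reads
cycle 4: I1 writes R0
cycle 5: I3 issues→M0
cycle 6: I3 reads
cycle 8: I2 exec-done
cycle 9: I2 writes R1
cycle 11: I3 exec-done
cycle 12: I3 writes R0
cycle 13: I4 issues→A1
cycle 14: I4 reads
cycle 16: I4 exec-done
cycle 17: I4 writes R0
cycle 18: I5 issues→A1
cycle 19: I5 reads · I6 issues→M1
cycle 20: I6 reads
cycle 21: I5 exec-done
cycle 22: I5 writes R2
cycle 25: I6 exec-done
cycle 26: I6 writes R0

cycle = 26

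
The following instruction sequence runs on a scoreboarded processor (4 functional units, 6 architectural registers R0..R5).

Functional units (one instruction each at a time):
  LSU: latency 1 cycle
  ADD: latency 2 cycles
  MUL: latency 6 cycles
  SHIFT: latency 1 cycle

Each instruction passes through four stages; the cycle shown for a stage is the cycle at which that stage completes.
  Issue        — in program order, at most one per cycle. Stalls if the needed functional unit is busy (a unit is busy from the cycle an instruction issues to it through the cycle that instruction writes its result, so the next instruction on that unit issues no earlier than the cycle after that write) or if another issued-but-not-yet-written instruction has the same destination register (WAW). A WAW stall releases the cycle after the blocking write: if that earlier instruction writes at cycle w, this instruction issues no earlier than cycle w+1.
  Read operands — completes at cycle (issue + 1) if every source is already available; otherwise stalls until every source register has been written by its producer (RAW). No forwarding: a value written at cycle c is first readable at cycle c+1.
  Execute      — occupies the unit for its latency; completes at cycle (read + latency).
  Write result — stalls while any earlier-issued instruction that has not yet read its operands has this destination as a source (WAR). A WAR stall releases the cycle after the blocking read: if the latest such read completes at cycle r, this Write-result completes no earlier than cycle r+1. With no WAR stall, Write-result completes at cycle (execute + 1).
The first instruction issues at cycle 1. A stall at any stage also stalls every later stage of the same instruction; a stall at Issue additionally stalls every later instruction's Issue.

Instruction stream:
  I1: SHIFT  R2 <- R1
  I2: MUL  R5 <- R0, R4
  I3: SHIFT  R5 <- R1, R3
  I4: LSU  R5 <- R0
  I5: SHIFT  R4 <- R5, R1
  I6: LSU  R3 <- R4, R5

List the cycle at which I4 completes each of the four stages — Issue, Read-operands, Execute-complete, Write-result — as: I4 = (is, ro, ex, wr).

I1  is:1  ro:2  ex:3  wr:4
I2  is:2  ro:3  ex:9  wr:10
I3  is:11  ro:12  ex:13  wr:14  — WAW R5: wait I2 write@10
I4  is:15  ro:16  ex:17  wr:18  — WAW R5: wait I3 write@14
I5  is:16  ro:19  ex:20  wr:21  — RAW R5: wait I4 write@18
I6  is:19  ro:22  ex:23  wr:24  — struct: LSU busy until I4 writes@18, RAW R4: wait I5 write@21

I4 = (15, 16, 17, 18)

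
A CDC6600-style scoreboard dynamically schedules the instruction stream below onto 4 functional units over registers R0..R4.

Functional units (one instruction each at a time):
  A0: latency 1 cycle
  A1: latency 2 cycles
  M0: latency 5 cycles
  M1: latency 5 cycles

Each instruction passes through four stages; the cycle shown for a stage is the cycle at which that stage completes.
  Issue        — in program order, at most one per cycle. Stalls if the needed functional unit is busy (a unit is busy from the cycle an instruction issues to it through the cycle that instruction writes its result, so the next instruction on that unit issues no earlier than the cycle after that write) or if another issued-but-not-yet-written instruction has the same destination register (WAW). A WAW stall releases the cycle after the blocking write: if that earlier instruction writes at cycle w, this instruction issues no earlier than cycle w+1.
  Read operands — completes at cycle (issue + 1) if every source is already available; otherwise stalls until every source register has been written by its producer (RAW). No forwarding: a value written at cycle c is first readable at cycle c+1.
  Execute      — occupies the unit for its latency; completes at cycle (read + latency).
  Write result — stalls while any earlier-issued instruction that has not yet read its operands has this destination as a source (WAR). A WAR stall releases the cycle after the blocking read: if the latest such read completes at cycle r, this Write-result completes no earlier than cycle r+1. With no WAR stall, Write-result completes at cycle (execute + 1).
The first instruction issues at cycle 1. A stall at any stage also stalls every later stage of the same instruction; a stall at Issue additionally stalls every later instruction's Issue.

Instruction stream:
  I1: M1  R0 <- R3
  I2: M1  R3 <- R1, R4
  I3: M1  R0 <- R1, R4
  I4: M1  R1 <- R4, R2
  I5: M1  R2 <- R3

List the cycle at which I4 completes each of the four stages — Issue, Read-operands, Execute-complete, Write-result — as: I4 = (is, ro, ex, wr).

I1 -> (1, 2, 7, 8)
I2 -> (9, 10, 15, 16)  // struct: M1 busy until I1 writes@8
I3 -> (17, 18, 23, 24)  // struct: M1 busy until I2 writes@16
I4 -> (25, 26, 31, 32)  // struct: M1 busy until I3 writes@24
I5 -> (33, 34, 39, 40)  // struct: M1 busy until I4 writes@32

I4 = (25, 26, 31, 32)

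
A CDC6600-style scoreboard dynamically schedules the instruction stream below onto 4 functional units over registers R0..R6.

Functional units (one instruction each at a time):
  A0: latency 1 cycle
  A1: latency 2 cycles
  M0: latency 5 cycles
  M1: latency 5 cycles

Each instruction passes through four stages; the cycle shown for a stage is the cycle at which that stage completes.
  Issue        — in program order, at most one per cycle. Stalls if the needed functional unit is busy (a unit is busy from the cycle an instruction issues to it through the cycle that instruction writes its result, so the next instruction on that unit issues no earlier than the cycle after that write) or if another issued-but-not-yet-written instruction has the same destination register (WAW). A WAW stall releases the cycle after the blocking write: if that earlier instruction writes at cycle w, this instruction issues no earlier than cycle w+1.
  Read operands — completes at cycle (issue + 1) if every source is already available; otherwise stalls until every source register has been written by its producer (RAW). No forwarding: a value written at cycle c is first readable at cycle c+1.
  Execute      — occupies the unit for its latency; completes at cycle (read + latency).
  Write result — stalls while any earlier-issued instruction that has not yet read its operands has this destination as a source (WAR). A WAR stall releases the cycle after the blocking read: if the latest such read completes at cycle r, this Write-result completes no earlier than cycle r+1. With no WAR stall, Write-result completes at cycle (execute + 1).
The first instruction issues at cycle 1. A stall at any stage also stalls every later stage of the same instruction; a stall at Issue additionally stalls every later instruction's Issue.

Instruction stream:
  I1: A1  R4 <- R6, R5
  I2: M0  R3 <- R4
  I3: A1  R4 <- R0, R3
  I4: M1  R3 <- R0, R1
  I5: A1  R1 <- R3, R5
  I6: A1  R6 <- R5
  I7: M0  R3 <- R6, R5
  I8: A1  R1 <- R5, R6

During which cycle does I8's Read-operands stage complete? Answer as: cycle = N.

cycle = 31

[1] I1 issues→A1
[2] I1 reads; I2 issues→M0
[4] I1 exec-done
[5] I1 writes R4
[6] I2 reads; I3 issues→A1
[11] I2 exec-done
[12] I2 writes R3
[13] I3 reads; I4 issues→M1
[14] I4 reads
[15] I3 exec-done
[16] I3 writes R4
[17] I5 issues→A1
[19] I4 exec-done
[20] I4 writes R3
[21] I5 reads
[23] I5 exec-done
[24] I5 writes R1
[25] I6 issues→A1
[26] I6 reads; I7 issues→M0
[28] I6 exec-done
[29] I6 writes R6
[30] I7 reads; I8 issues→A1
[31] I8 reads
[33] I8 exec-done
[34] I8 writes R1
[35] I7 exec-done
[36] I7 writes R3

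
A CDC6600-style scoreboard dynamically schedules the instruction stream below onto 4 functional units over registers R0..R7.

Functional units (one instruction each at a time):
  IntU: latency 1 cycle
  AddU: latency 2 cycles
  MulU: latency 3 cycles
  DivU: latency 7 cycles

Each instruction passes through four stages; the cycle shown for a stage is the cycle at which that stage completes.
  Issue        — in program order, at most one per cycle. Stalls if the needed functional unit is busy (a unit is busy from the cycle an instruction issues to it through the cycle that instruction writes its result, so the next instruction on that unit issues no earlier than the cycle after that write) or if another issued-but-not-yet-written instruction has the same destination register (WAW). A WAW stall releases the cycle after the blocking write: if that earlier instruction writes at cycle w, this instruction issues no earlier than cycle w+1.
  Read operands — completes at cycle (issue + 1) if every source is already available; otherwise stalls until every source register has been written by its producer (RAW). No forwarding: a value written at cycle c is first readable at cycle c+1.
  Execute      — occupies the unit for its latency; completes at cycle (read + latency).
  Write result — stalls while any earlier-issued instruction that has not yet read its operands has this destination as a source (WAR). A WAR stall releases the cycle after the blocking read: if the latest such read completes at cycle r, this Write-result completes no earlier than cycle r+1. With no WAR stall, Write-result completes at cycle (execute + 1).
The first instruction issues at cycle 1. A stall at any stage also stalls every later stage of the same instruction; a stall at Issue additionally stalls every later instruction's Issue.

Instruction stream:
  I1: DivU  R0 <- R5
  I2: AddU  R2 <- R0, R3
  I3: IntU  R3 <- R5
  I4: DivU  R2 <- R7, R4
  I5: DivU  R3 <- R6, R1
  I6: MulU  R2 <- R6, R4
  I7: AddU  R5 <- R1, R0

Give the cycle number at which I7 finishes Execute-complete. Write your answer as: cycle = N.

cycle = 30

  I1 | 1 | 2 | 9 | 10
  I2 | 2 | 11 | 13 | 14   RAW R0: wait I1 write@10
  I3 | 3 | 4 | 5 | 12   WAR R3: wait I2 read@11
  I4 | 15 | 16 | 23 | 24   WAW R2: wait I2 write@14
  I5 | 25 | 26 | 33 | 34   struct: DivU busy until I4 writes@24
  I6 | 26 | 27 | 30 | 31
  I7 | 27 | 28 | 30 | 31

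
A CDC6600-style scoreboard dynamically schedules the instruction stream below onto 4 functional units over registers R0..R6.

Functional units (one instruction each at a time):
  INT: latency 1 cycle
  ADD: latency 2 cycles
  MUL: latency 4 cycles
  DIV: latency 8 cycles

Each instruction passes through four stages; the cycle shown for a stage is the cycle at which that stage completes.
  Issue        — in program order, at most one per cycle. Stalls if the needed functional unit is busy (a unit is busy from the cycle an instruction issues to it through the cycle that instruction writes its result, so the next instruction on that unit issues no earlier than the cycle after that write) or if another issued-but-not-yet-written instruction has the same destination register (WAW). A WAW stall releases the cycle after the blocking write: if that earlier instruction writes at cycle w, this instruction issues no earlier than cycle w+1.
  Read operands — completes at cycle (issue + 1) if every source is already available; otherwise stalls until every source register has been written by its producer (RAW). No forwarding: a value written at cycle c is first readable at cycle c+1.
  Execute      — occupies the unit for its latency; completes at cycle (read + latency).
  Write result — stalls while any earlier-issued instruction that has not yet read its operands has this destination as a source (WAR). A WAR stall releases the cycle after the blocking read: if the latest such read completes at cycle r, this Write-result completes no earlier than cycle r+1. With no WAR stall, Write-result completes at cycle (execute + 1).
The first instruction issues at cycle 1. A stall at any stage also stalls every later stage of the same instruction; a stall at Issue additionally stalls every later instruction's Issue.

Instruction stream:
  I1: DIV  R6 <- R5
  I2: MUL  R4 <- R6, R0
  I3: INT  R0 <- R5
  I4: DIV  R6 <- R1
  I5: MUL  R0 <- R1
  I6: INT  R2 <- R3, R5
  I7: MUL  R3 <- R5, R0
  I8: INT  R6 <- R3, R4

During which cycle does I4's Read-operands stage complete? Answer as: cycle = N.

cycle = 13

[I1] 1/2/10/11
[I2] 2/12/16/17  (RAW R6: wait I1 write@11)
[I3] 3/4/5/13  (WAR R0: wait I2 read@12)
[I4] 12/13/21/22  (struct: DIV busy until I1 writes@11)
[I5] 18/19/23/24  (struct: MUL busy until I2 writes@17)
[I6] 19/20/21/22
[I7] 25/26/30/31  (struct: MUL busy until I5 writes@24)
[I8] 26/32/33/34  (RAW R3: wait I7 write@31)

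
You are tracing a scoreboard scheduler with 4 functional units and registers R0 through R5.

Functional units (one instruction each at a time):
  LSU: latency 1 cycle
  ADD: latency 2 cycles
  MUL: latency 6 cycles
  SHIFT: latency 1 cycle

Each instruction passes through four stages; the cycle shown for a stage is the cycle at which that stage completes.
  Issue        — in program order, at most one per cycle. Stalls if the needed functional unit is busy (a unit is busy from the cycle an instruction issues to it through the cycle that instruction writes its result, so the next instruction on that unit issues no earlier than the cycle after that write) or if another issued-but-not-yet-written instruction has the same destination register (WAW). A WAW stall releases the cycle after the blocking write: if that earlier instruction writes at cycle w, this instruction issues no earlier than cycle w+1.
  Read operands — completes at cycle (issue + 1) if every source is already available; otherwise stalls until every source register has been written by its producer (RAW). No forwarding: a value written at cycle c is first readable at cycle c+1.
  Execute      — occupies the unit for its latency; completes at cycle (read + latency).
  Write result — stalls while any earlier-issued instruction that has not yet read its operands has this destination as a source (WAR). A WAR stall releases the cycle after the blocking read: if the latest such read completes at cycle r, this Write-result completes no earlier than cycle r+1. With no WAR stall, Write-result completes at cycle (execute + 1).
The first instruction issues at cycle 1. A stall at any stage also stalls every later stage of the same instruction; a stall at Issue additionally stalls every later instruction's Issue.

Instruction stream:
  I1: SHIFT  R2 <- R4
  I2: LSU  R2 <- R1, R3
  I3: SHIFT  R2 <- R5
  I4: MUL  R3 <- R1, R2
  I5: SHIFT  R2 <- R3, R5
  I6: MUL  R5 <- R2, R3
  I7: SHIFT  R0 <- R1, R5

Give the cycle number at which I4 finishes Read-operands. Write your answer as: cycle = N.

I1  is:1  ro:2  ex:3  wr:4
I2  is:5  ro:6  ex:7  wr:8  — WAW R2: wait I1 write@4
I3  is:9  ro:10  ex:11  wr:12  — WAW R2: wait I2 write@8
I4  is:10  ro:13  ex:19  wr:20  — RAW R2: wait I3 write@12
I5  is:13  ro:21  ex:22  wr:23  — struct: SHIFT busy until I3 writes@12, RAW R3: wait I4 write@20
I6  is:21  ro:24  ex:30  wr:31  — struct: MUL busy until I4 writes@20, RAW R2: wait I5 write@23
I7  is:24  ro:32  ex:33  wr:34  — struct: SHIFT busy until I5 writes@23, RAW R5: wait I6 write@31

cycle = 13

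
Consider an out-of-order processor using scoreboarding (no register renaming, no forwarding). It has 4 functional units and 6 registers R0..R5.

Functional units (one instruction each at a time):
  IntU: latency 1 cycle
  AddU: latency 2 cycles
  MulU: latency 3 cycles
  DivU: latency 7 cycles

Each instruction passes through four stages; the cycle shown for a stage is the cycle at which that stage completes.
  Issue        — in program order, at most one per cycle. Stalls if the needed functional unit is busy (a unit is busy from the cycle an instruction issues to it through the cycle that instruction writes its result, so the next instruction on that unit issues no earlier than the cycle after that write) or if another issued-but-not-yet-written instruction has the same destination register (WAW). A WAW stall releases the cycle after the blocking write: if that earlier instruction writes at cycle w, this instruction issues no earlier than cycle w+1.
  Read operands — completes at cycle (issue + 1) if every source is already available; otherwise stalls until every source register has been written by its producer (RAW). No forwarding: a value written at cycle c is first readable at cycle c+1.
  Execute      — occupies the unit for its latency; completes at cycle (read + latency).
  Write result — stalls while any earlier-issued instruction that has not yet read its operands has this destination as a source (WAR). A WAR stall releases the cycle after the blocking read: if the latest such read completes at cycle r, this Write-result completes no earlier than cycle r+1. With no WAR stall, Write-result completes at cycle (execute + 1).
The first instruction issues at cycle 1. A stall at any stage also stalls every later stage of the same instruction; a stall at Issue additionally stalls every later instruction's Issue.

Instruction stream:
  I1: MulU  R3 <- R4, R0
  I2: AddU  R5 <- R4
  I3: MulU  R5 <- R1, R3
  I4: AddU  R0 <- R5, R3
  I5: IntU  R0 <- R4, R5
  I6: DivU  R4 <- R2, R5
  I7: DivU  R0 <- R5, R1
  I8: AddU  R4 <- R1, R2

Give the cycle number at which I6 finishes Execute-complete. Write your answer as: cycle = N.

cycle = 26

c1: I1 dispatched to MulU
c2: I1 operands ready, I2 dispatched to AddU
c3: I2 operands ready
c5: I1 complete, I2 complete
c6: R3←I1, R5←I2
c7: I3 dispatched to MulU
c8: I3 operands ready, I4 dispatched to AddU
c11: I3 complete
c12: R5←I3
c13: I4 operands ready
c15: I4 complete
c16: R0←I4
c17: I5 dispatched to IntU
c18: I5 operands ready, I6 dispatched to DivU
c19: I5 complete, I6 operands ready
c20: R0←I5
c26: I6 complete
c27: R4←I6
c28: I7 dispatched to DivU
c29: I7 operands ready, I8 dispatched to AddU
c30: I8 operands ready
c32: I8 complete
c33: R4←I8
c36: I7 complete
c37: R0←I7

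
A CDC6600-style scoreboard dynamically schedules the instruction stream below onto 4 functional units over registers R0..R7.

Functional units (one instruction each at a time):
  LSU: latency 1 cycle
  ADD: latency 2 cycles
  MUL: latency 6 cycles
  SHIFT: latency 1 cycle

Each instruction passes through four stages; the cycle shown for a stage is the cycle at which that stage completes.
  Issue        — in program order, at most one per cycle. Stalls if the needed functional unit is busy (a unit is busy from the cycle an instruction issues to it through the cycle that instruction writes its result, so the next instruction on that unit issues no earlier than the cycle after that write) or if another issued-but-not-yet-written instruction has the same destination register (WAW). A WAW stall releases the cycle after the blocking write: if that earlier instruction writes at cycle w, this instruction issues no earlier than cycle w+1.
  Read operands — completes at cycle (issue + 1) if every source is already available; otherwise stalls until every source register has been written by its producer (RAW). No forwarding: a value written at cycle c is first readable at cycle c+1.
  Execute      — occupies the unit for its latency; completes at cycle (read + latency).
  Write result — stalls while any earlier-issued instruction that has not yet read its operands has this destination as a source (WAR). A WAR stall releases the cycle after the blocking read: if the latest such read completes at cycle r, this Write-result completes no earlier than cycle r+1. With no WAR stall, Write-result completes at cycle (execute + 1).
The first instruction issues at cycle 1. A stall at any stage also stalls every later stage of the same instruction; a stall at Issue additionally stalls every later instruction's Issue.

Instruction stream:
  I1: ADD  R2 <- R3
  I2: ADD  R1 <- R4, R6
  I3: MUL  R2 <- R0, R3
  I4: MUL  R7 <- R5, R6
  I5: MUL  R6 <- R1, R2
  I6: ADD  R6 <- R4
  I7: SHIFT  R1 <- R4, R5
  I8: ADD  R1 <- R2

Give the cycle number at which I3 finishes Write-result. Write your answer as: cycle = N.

cycle = 15

c1: I1 issues→ADD
c2: I1 reads
c4: I1 exec-done
c5: I1 writes R2
c6: I2 issues→ADD
c7: I2 reads · I3 issues→MUL
c8: I3 reads
c9: I2 exec-done
c10: I2 writes R1
c14: I3 exec-done
c15: I3 writes R2
c16: I4 issues→MUL
c17: I4 reads
c23: I4 exec-done
c24: I4 writes R7
c25: I5 issues→MUL
c26: I5 reads
c32: I5 exec-done
c33: I5 writes R6
c34: I6 issues→ADD
c35: I6 reads · I7 issues→SHIFT
c36: I7 reads
c37: I6 exec-done · I7 exec-done
c38: I6 writes R6 · I7 writes R1
c39: I8 issues→ADD
c40: I8 reads
c42: I8 exec-done
c43: I8 writes R1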